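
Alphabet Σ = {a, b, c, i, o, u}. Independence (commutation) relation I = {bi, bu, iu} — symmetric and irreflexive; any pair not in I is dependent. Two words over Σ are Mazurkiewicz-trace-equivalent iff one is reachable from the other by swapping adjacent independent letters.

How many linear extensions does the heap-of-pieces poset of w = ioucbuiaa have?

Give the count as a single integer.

piece 0:i — minimal
piece 1:o rests on {0:i}
piece 2:u rests on {1:o}
piece 3:c rests on {2:u}
piece 4:b rests on {3:c}
piece 5:u rests on {3:c}
piece 6:i rests on {3:c}
piece 7:a rests on {4:b, 5:u, 6:i}
piece 8:a rests on {7:a}
minimal pieces: {0:i}
ways to finish when only these pieces remain (= sum over removing one remaining piece with nothing left below it):
  1 left: {8}→1
  2 left: {7,8}→1
  3 left: {4,7,8}→1  {5,7,8}→1  {6,7,8}→1
  4 left: {4,5,7,8}→2  {4,6,7,8}→2  {5,6,7,8}→2
  5 left: {4,5,6,7,8}→6
  6 left: {3,4,5,6,7,8}→6
  7 left: {2,3,4,5,6,7,8}→6
  placing 0:i first → 6 extensions

6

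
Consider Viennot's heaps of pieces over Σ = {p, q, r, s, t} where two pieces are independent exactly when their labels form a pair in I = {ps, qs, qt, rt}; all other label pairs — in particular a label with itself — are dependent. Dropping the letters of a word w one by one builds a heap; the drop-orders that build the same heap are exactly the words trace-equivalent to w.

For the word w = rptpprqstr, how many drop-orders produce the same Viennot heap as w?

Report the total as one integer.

5

0(r) covers ∅
1(p) covers 0:r
2(t) covers 1:p
3(p) covers 2:t
4(p) covers 3:p
5(r) covers 4:p
6(q) covers 5:r
7(s) covers 5:r
8(t) covers 7:s
9(r) covers 6:q, 7:s
floor of heap: 0:r
completions by unplaced set U, small U first (add the entries for U minus each lowest piece of U):
  |U|=1: {8}:1  {9}:1
  |U|=2: {6,9}:1  {8,9}:2
  |U|=3: {6,8,9}:3  {7,8,9}:2
  |U|=4: {6,7,8,9}:5
  |U|=5: {5,6,7,8,9}:5
  |U|=6: {4,5,6,7,8,9}:5
  |U|=7: {3,4,5,6,7,8,9}:5
  |U|=8: {2,3,4,5,6,7,8,9}:5
  start at 0(r): 5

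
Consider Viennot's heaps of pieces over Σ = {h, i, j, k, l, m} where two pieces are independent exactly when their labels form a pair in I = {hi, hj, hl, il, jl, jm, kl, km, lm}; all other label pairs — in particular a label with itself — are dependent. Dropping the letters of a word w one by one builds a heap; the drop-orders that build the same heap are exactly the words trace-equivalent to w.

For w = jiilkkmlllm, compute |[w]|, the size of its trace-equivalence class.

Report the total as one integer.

1980

0(j) covers ∅
1(i) covers 0:j
2(i) covers 1:i
3(l) covers ∅
4(k) covers 2:i
5(k) covers 4:k
6(m) covers 2:i
7(l) covers 3:l
8(l) covers 7:l
9(l) covers 8:l
10(m) covers 6:m
floor of heap: 0:j, 3:l
completions by unplaced set U, small U first (add the entries for U minus each lowest piece of U):
  |U|=1: {5}:1  {9}:1  {10}:1
  |U|=2: {4,5}:1  {5,9}:2  {5,10}:2  {6,10}:1  {8,9}:1  {9,10}:2
  |U|=3: {4,5,9}:3  {4,5,10}:3  {5,6,10}:3  {5,8,9}:3  {5,9,10}:6  {6,9,10}:3  {7,8,9}:1  {8,9,10}:3
  |U|=4: {3,7,8,9}:1  {4,5,6,10}:6  {4,5,8,9}:6  {4,5,9,10}:12  {5,6,9,10}:12  {5,7,8,9}:4  {5,8,9,10}:12  {6,8,9,10}:6  {7,8,9,10}:4
  |U|=5: {2,4,5,6,10}:6  {3,5,7,8,9}:5  {3,7,8,9,10}:5  {4,5,6,9,10}:30  {4,5,7,8,9}:10  {4,5,8,9,10}:30  {5,6,8,9,10}:30  {5,7,8,9,10}:20  {6,7,8,9,10}:10
  |U|=6: {1,2,4,5,6,10}:6  {2,4,5,6,9,10}:36  {3,4,5,7,8,9}:15  {3,5,7,8,9,10}:30  {3,6,7,8,9,10}:15  {4,5,6,8,9,10}:90  {4,5,7,8,9,10}:60  {5,6,7,8,9,10}:60
  |U|=7: {0,1,2,4,5,6,10}:6  {1,2,4,5,6,9,10}:42  {2,4,5,6,8,9,10}:126  {3,4,5,7,8,9,10}:105  {3,5,6,7,8,9,10}:105  {4,5,6,7,8,9,10}:210
  |U|=8: {0,1,2,4,5,6,9,10}:48  {1,2,4,5,6,8,9,10}:168  {2,4,5,6,7,8,9,10}:336  {3,4,5,6,7,8,9,10}:420
  |U|=9: {0,1,2,4,5,6,8,9,10}:216  {1,2,4,5,6,7,8,9,10}:504  {2,3,4,5,6,7,8,9,10}:756
  start at 0(j): 1260
  start at 3(l): 720
sum over floor = 1980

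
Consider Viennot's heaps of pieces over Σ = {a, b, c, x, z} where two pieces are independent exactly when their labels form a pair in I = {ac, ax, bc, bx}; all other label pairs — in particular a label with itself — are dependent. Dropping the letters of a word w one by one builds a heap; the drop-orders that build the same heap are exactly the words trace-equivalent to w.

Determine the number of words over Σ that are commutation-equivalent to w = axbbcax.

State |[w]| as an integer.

35

drop 0:a onto floor
drop 1:x onto floor
drop 2:b onto {0:a}
drop 3:b onto {2:b}
drop 4:c onto {1:x}
drop 5:a onto {3:b}
drop 6:x onto {4:c}
ground layer = {0:a, 1:x}
drop-orders for the pieces not yet dropped (sum over which currently-grounded one goes next):
  1 to go: {5} 1  {6} 1
  2 to go: {3,5} 1  {4,6} 1  {5,6} 2
  3 to go: {1,4,6} 1  {2,3,5} 1  {3,5,6} 3  {4,5,6} 3
  4 to go: {0,2,3,5} 1  {1,4,5,6} 4  {2,3,5,6} 4  {3,4,5,6} 6
  5 to go: {0,2,3,5,6} 5  {1,3,4,5,6} 10  {2,3,4,5,6} 10
  if 0:a drops first: 20 orders
  if 1:x drops first: 15 orders
heap linearizations: 35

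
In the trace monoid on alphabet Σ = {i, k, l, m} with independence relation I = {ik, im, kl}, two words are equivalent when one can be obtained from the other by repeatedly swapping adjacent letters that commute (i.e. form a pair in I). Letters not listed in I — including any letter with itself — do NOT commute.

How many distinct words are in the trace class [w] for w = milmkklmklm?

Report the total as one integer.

12

drop 0:m onto floor
drop 1:i onto floor
drop 2:l onto {0:m, 1:i}
drop 3:m onto {2:l}
drop 4:k onto {3:m}
drop 5:k onto {4:k}
drop 6:l onto {3:m}
drop 7:m onto {5:k, 6:l}
drop 8:k onto {7:m}
drop 9:l onto {7:m}
drop 10:m onto {8:k, 9:l}
ground layer = {0:m, 1:i}
drop-orders for the pieces not yet dropped (sum over which currently-grounded one goes next):
  1 to go: {10} 1
  2 to go: {8,10} 1  {9,10} 1
  3 to go: {8,9,10} 2
  4 to go: {7,8,9,10} 2
  5 to go: {5,7,8,9,10} 2  {6,7,8,9,10} 2
  6 to go: {4,5,7,8,9,10} 2  {5,6,7,8,9,10} 4
  7 to go: {4,5,6,7,8,9,10} 6
  8 to go: {3,4,5,6,7,8,9,10} 6
  9 to go: {2,3,4,5,6,7,8,9,10} 6
  if 0:m drops first: 6 orders
  if 1:i drops first: 6 orders
heap linearizations: 12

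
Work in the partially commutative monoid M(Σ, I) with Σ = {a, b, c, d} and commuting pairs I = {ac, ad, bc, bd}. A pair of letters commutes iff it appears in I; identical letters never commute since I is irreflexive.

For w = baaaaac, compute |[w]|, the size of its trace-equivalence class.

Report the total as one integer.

#0=b has no predecessor
#1=a depends on [0:b]
#2=a depends on [1:a]
#3=a depends on [2:a]
#4=a depends on [3:a]
#5=a depends on [4:a]
#6=c has no predecessor
sources: [0:b, 6:c]
N(rest) = Σ N(rest − s) over sources s of rest; N(one piece) = 1:
  size 1 → [5]=1  [6]=1
  size 2 → [4,5]=1  [5,6]=2
  size 3 → [3,4,5]=1  [4,5,6]=3
  size 4 → [2,3,4,5]=1  [3,4,5,6]=4
  size 5 → [1,2,3,4,5]=1  [2,3,4,5,6]=5
  first=0(b) contributes 6
  first=6(c) contributes 1
|[w]| = 7

7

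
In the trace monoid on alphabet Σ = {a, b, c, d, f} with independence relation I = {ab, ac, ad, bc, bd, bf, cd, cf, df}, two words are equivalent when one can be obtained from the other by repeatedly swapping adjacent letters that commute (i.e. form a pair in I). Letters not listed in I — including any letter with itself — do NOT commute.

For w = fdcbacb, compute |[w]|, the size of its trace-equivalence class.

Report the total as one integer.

drop 0:f onto floor
drop 1:d onto floor
drop 2:c onto floor
drop 3:b onto floor
drop 4:a onto {0:f}
drop 5:c onto {2:c}
drop 6:b onto {3:b}
ground layer = {0:f, 1:d, 2:c, 3:b}
drop-orders for the pieces not yet dropped (sum over which currently-grounded one goes next):
  1 to go: {1} 1  {4} 1  {5} 1  {6} 1
  2 to go: {0,4} 1  {1,4} 2  {1,5} 2  {1,6} 2  {2,5} 1  {3,6} 1  {4,5} 2  {4,6} 2  {5,6} 2
  3 to go: {0,1,4} 3  {0,4,5} 3  {0,4,6} 3  {1,2,5} 3  {1,3,6} 3  {1,4,5} 6  {1,4,6} 6  {1,5,6} 6  {2,4,5} 3  {2,5,6} 3  {3,4,6} 3  {3,5,6} 3  {4,5,6} 6
  4 to go: {0,1,4,5} 12  {0,1,4,6} 12  {0,2,4,5} 6  {0,3,4,6} 6  {0,4,5,6} 12  {1,2,4,5} 12  {1,2,5,6} 12  {1,3,4,6} 12  {1,3,5,6} 12  {1,4,5,6} 24  {2,3,5,6} 6  {2,4,5,6} 12  {3,4,5,6} 12
  5 to go: {0,1,2,4,5} 30  {0,1,3,4,6} 30  {0,1,4,5,6} 60  {0,2,4,5,6} 30  {0,3,4,5,6} 30  {1,2,3,5,6} 30  {1,2,4,5,6} 60  {1,3,4,5,6} 60  {2,3,4,5,6} 30
  if 0:f drops first: 180 orders
  if 1:d drops first: 90 orders
  if 2:c drops first: 180 orders
  if 3:b drops first: 180 orders
heap linearizations: 630

630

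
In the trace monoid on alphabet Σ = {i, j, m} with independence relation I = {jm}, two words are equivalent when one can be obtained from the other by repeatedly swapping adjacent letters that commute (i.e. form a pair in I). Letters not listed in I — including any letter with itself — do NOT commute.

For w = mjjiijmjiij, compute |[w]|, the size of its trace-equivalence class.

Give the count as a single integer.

#0=m has no predecessor
#1=j has no predecessor
#2=j depends on [1:j]
#3=i depends on [0:m, 2:j]
#4=i depends on [3:i]
#5=j depends on [4:i]
#6=m depends on [4:i]
#7=j depends on [5:j]
#8=i depends on [6:m, 7:j]
#9=i depends on [8:i]
#10=j depends on [9:i]
sources: [0:m, 1:j]
N(rest) = Σ N(rest − s) over sources s of rest; N(one piece) = 1:
  size 1 → [10]=1
  size 2 → [9,10]=1
  size 3 → [8,9,10]=1
  size 4 → [6,8,9,10]=1  [7,8,9,10]=1
  size 5 → [5,7,8,9,10]=1  [6,7,8,9,10]=2
  size 6 → [5,6,7,8,9,10]=3
  size 7 → [4,5,6,7,8,9,10]=3
  size 8 → [3,4,5,6,7,8,9,10]=3
  size 9 → [0,3,4,5,6,7,8,9,10]=3  [2,3,4,5,6,7,8,9,10]=3
  first=0(m) contributes 3
  first=1(j) contributes 6
|[w]| = 9

9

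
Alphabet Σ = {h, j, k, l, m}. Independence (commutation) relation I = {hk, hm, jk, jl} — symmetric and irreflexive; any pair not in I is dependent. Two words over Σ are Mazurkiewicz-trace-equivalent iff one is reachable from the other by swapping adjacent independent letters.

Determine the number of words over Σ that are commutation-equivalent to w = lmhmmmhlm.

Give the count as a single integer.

15

#0=l has no predecessor
#1=m depends on [0:l]
#2=h depends on [0:l]
#3=m depends on [1:m]
#4=m depends on [3:m]
#5=m depends on [4:m]
#6=h depends on [2:h]
#7=l depends on [5:m, 6:h]
#8=m depends on [7:l]
sources: [0:l]
N(rest) = Σ N(rest − s) over sources s of rest; N(one piece) = 1:
  size 1 → [8]=1
  size 2 → [7,8]=1
  size 3 → [5,7,8]=1  [6,7,8]=1
  size 4 → [2,6,7,8]=1  [4,5,7,8]=1  [5,6,7,8]=2
  size 5 → [2,5,6,7,8]=3  [3,4,5,7,8]=1  [4,5,6,7,8]=3
  size 6 → [1,3,4,5,7,8]=1  [2,4,5,6,7,8]=6  [3,4,5,6,7,8]=4
  size 7 → [1,3,4,5,6,7,8]=5  [2,3,4,5,6,7,8]=10
  first=0(l) contributes 15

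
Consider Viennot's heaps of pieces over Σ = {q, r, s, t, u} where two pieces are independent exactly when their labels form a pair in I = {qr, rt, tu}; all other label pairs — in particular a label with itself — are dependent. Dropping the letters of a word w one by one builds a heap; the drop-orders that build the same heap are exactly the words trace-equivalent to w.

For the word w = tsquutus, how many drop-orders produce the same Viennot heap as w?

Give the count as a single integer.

4

piece 0:t — minimal
piece 1:s rests on {0:t}
piece 2:q rests on {1:s}
piece 3:u rests on {2:q}
piece 4:u rests on {3:u}
piece 5:t rests on {2:q}
piece 6:u rests on {4:u}
piece 7:s rests on {5:t, 6:u}
minimal pieces: {0:t}
ways to finish when only these pieces remain (= sum over removing one remaining piece with nothing left below it):
  1 left: {7}→1
  2 left: {5,7}→1  {6,7}→1
  3 left: {4,6,7}→1  {5,6,7}→2
  4 left: {3,4,6,7}→1  {4,5,6,7}→3
  5 left: {3,4,5,6,7}→4
  6 left: {2,3,4,5,6,7}→4
  placing 0:t first → 4 extensions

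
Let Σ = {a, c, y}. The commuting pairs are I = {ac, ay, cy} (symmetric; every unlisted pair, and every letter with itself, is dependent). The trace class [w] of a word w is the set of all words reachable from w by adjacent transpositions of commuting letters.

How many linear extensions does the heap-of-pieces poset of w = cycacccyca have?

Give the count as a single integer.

piece 0:c — minimal
piece 1:y — minimal
piece 2:c rests on {0:c}
piece 3:a — minimal
piece 4:c rests on {2:c}
piece 5:c rests on {4:c}
piece 6:c rests on {5:c}
piece 7:y rests on {1:y}
piece 8:c rests on {6:c}
piece 9:a rests on {3:a}
minimal pieces: {0:c, 1:y, 3:a}
ways to finish when only these pieces remain (= sum over removing one remaining piece with nothing left below it):
  1 left: {7}→1  {8}→1  {9}→1
  2 left: {1,7}→1  {3,9}→1  {6,8}→1  {7,8}→2  {7,9}→2  {8,9}→2
  3 left: {1,7,8}→3  {1,7,9}→3  {3,7,9}→3  {3,8,9}→3  {5,6,8}→1  {6,7,8}→3  {6,8,9}→3  {7,8,9}→6
  4 left: {1,3,7,9}→6  {1,6,7,8}→6  {1,7,8,9}→12  {3,6,8,9}→6  {3,7,8,9}→12  {4,5,6,8}→1  {5,6,7,8}→4  {5,6,8,9}→4  {6,7,8,9}→12
  5 left: {1,3,7,8,9}→30  {1,5,6,7,8}→10  {1,6,7,8,9}→30  {2,4,5,6,8}→1  {3,5,6,8,9}→10  {3,6,7,8,9}→30  {4,5,6,7,8}→5  {4,5,6,8,9}→5  {5,6,7,8,9}→20
  6 left: {0,2,4,5,6,8}→1  {1,3,6,7,8,9}→90  {1,4,5,6,7,8}→15  {1,5,6,7,8,9}→60  {2,4,5,6,7,8}→6  {2,4,5,6,8,9}→6  {3,4,5,6,8,9}→15  {3,5,6,7,8,9}→60  {4,5,6,7,8,9}→30
  7 left: {0,2,4,5,6,7,8}→7  {0,2,4,5,6,8,9}→7  {1,2,4,5,6,7,8}→21  {1,3,5,6,7,8,9}→210  {1,4,5,6,7,8,9}→105  {2,3,4,5,6,8,9}→21  {2,4,5,6,7,8,9}→42  {3,4,5,6,7,8,9}→105
  8 left: {0,1,2,4,5,6,7,8}→28  {0,2,3,4,5,6,8,9}→28  {0,2,4,5,6,7,8,9}→56  {1,2,4,5,6,7,8,9}→168  {1,3,4,5,6,7,8,9}→420  {2,3,4,5,6,7,8,9}→168
  placing 0:c first → 756 extensions
  placing 1:y first → 252 extensions
  placing 3:a first → 252 extensions
total linear extensions = 1260

1260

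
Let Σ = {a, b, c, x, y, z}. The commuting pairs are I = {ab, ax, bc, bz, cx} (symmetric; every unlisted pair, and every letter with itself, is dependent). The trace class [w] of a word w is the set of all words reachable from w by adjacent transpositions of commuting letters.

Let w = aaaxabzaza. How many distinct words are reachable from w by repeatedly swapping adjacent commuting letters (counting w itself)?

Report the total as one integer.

35

0(a) covers ∅
1(a) covers 0:a
2(a) covers 1:a
3(x) covers ∅
4(a) covers 2:a
5(b) covers 3:x
6(z) covers 3:x, 4:a
7(a) covers 6:z
8(z) covers 7:a
9(a) covers 8:z
floor of heap: 0:a, 3:x
completions by unplaced set U, small U first (add the entries for U minus each lowest piece of U):
  |U|=1: {5}:1  {9}:1
  |U|=2: {5,9}:2  {8,9}:1
  |U|=3: {5,8,9}:3  {7,8,9}:1
  |U|=4: {5,7,8,9}:4  {6,7,8,9}:1
  |U|=5: {4,6,7,8,9}:1  {5,6,7,8,9}:5
  |U|=6: {2,4,6,7,8,9}:1  {3,5,6,7,8,9}:5  {4,5,6,7,8,9}:6
  |U|=7: {1,2,4,6,7,8,9}:1  {2,4,5,6,7,8,9}:7  {3,4,5,6,7,8,9}:11
  |U|=8: {0,1,2,4,6,7,8,9}:1  {1,2,4,5,6,7,8,9}:8  {2,3,4,5,6,7,8,9}:18
  start at 0(a): 26
  start at 3(x): 9
sum over floor = 35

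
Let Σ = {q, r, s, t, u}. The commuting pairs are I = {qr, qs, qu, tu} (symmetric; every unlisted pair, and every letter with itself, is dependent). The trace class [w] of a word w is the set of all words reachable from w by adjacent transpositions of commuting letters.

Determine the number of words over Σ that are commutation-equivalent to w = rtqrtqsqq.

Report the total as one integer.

drop 0:r onto floor
drop 1:t onto {0:r}
drop 2:q onto {1:t}
drop 3:r onto {1:t}
drop 4:t onto {2:q, 3:r}
drop 5:q onto {4:t}
drop 6:s onto {4:t}
drop 7:q onto {5:q}
drop 8:q onto {7:q}
ground layer = {0:r}
drop-orders for the pieces not yet dropped (sum over which currently-grounded one goes next):
  1 to go: {6} 1  {8} 1
  2 to go: {6,8} 2  {7,8} 1
  3 to go: {5,7,8} 1  {6,7,8} 3
  4 to go: {5,6,7,8} 4
  5 to go: {4,5,6,7,8} 4
  6 to go: {2,4,5,6,7,8} 4  {3,4,5,6,7,8} 4
  7 to go: {2,3,4,5,6,7,8} 8
  if 0:r drops first: 8 orders

8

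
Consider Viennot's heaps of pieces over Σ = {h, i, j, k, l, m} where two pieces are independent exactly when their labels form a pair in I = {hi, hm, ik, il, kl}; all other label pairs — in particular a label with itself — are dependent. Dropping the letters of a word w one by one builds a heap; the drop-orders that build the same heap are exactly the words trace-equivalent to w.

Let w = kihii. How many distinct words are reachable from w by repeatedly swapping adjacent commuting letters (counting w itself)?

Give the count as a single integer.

0(k) covers ∅
1(i) covers ∅
2(h) covers 0:k
3(i) covers 1:i
4(i) covers 3:i
floor of heap: 0:k, 1:i
completions by unplaced set U, small U first (add the entries for U minus each lowest piece of U):
  |U|=1: {2}:1  {4}:1
  |U|=2: {0,2}:1  {2,4}:2  {3,4}:1
  |U|=3: {0,2,4}:3  {1,3,4}:1  {2,3,4}:3
  start at 0(k): 4
  start at 1(i): 6
sum over floor = 10

10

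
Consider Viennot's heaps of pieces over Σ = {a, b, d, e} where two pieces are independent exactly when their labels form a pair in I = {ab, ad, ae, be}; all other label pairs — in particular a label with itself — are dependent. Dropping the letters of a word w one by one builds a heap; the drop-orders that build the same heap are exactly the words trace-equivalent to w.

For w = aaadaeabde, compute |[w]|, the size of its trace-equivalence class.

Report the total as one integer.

drop 0:a onto floor
drop 1:a onto {0:a}
drop 2:a onto {1:a}
drop 3:d onto floor
drop 4:a onto {2:a}
drop 5:e onto {3:d}
drop 6:a onto {4:a}
drop 7:b onto {3:d}
drop 8:d onto {5:e, 7:b}
drop 9:e onto {8:d}
ground layer = {0:a, 3:d}
drop-orders for the pieces not yet dropped (sum over which currently-grounded one goes next):
  1 to go: {6} 1  {9} 1
  2 to go: {4,6} 1  {6,9} 2  {8,9} 1
  3 to go: {2,4,6} 1  {4,6,9} 3  {5,8,9} 1  {6,8,9} 3  {7,8,9} 1
  4 to go: {1,2,4,6} 1  {2,4,6,9} 4  {4,6,8,9} 6  {5,6,8,9} 4  {5,7,8,9} 2  {6,7,8,9} 4
  5 to go: {0,1,2,4,6} 1  {1,2,4,6,9} 5  {2,4,6,8,9} 10  {3,5,7,8,9} 2  {4,5,6,8,9} 10  {4,6,7,8,9} 10  {5,6,7,8,9} 10
  6 to go: {0,1,2,4,6,9} 6  {1,2,4,6,8,9} 15  {2,4,5,6,8,9} 20  {2,4,6,7,8,9} 20  {3,5,6,7,8,9} 12  {4,5,6,7,8,9} 30
  7 to go: {0,1,2,4,6,8,9} 21  {1,2,4,5,6,8,9} 35  {1,2,4,6,7,8,9} 35  {2,4,5,6,7,8,9} 70  {3,4,5,6,7,8,9} 42
  8 to go: {0,1,2,4,5,6,8,9} 56  {0,1,2,4,6,7,8,9} 56  {1,2,4,5,6,7,8,9} 140  {2,3,4,5,6,7,8,9} 112
  if 0:a drops first: 252 orders
  if 3:d drops first: 252 orders
heap linearizations: 504

504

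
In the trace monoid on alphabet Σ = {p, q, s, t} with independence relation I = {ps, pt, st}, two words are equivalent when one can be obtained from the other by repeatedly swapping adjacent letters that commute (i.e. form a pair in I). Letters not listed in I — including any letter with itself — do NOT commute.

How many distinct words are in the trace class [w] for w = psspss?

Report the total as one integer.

15

piece 0:p — minimal
piece 1:s — minimal
piece 2:s rests on {1:s}
piece 3:p rests on {0:p}
piece 4:s rests on {2:s}
piece 5:s rests on {4:s}
minimal pieces: {0:p, 1:s}
ways to finish when only these pieces remain (= sum over removing one remaining piece with nothing left below it):
  1 left: {3}→1  {5}→1
  2 left: {0,3}→1  {3,5}→2  {4,5}→1
  3 left: {0,3,5}→3  {2,4,5}→1  {3,4,5}→3
  4 left: {0,3,4,5}→6  {1,2,4,5}→1  {2,3,4,5}→4
  placing 0:p first → 5 extensions
  placing 1:s first → 10 extensions
total linear extensions = 15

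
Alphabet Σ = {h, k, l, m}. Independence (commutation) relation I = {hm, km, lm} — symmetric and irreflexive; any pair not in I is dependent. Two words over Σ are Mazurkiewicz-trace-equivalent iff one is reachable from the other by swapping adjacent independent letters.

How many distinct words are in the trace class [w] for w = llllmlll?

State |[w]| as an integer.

drop 0:l onto floor
drop 1:l onto {0:l}
drop 2:l onto {1:l}
drop 3:l onto {2:l}
drop 4:m onto floor
drop 5:l onto {3:l}
drop 6:l onto {5:l}
drop 7:l onto {6:l}
ground layer = {0:l, 4:m}
drop-orders for the pieces not yet dropped (sum over which currently-grounded one goes next):
  1 to go: {4} 1  {7} 1
  2 to go: {4,7} 2  {6,7} 1
  3 to go: {4,6,7} 3  {5,6,7} 1
  4 to go: {3,5,6,7} 1  {4,5,6,7} 4
  5 to go: {2,3,5,6,7} 1  {3,4,5,6,7} 5
  6 to go: {1,2,3,5,6,7} 1  {2,3,4,5,6,7} 6
  if 0:l drops first: 7 orders
  if 4:m drops first: 1 orders
heap linearizations: 8

8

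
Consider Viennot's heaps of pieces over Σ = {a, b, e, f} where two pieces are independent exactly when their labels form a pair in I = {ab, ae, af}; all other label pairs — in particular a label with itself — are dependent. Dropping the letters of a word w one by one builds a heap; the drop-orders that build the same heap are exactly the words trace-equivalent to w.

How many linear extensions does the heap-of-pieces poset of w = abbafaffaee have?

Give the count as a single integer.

#0=a has no predecessor
#1=b has no predecessor
#2=b depends on [1:b]
#3=a depends on [0:a]
#4=f depends on [2:b]
#5=a depends on [3:a]
#6=f depends on [4:f]
#7=f depends on [6:f]
#8=a depends on [5:a]
#9=e depends on [7:f]
#10=e depends on [9:e]
sources: [0:a, 1:b]
N(rest) = Σ N(rest − s) over sources s of rest; N(one piece) = 1:
  size 1 → [8]=1  [10]=1
  size 2 → [5,8]=1  [8,10]=2  [9,10]=1
  size 3 → [3,5,8]=1  [5,8,10]=3  [7,9,10]=1  [8,9,10]=3
  size 4 → [0,3,5,8]=1  [3,5,8,10]=4  [5,8,9,10]=6  [6,7,9,10]=1  [7,8,9,10]=4
  size 5 → [0,3,5,8,10]=5  [3,5,8,9,10]=10  [4,6,7,9,10]=1  [5,7,8,9,10]=10  [6,7,8,9,10]=5
  size 6 → [0,3,5,8,9,10]=15  [2,4,6,7,9,10]=1  [3,5,7,8,9,10]=20  [4,6,7,8,9,10]=6  [5,6,7,8,9,10]=15
  size 7 → [0,3,5,7,8,9,10]=35  [1,2,4,6,7,9,10]=1  [2,4,6,7,8,9,10]=7  [3,5,6,7,8,9,10]=35  [4,5,6,7,8,9,10]=21
  size 8 → [0,3,5,6,7,8,9,10]=70  [1,2,4,6,7,8,9,10]=8  [2,4,5,6,7,8,9,10]=28  [3,4,5,6,7,8,9,10]=56
  size 9 → [0,3,4,5,6,7,8,9,10]=126  [1,2,4,5,6,7,8,9,10]=36  [2,3,4,5,6,7,8,9,10]=84
  first=0(a) contributes 120
  first=1(b) contributes 210
|[w]| = 330

330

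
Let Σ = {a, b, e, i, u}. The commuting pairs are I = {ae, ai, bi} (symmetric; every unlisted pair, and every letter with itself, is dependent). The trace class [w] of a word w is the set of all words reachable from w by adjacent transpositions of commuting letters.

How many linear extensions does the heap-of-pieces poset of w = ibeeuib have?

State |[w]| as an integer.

piece 0:i — minimal
piece 1:b — minimal
piece 2:e rests on {0:i, 1:b}
piece 3:e rests on {2:e}
piece 4:u rests on {3:e}
piece 5:i rests on {4:u}
piece 6:b rests on {4:u}
minimal pieces: {0:i, 1:b}
ways to finish when only these pieces remain (= sum over removing one remaining piece with nothing left below it):
  1 left: {5}→1  {6}→1
  2 left: {5,6}→2
  3 left: {4,5,6}→2
  4 left: {3,4,5,6}→2
  5 left: {2,3,4,5,6}→2
  placing 0:i first → 2 extensions
  placing 1:b first → 2 extensions
total linear extensions = 4

4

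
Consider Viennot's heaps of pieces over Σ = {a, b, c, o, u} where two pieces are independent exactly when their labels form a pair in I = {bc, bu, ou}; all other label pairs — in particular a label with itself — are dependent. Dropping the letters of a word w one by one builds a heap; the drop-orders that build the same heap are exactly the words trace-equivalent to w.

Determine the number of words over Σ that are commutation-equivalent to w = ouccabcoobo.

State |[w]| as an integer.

0(o) covers ∅
1(u) covers ∅
2(c) covers 0:o, 1:u
3(c) covers 2:c
4(a) covers 3:c
5(b) covers 4:a
6(c) covers 4:a
7(o) covers 5:b, 6:c
8(o) covers 7:o
9(b) covers 8:o
10(o) covers 9:b
floor of heap: 0:o, 1:u
completions by unplaced set U, small U first (add the entries for U minus each lowest piece of U):
  |U|=1: {10}:1
  |U|=2: {9,10}:1
  |U|=3: {8,9,10}:1
  |U|=4: {7,8,9,10}:1
  |U|=5: {5,7,8,9,10}:1  {6,7,8,9,10}:1
  |U|=6: {5,6,7,8,9,10}:2
  |U|=7: {4,5,6,7,8,9,10}:2
  |U|=8: {3,4,5,6,7,8,9,10}:2
  |U|=9: {2,3,4,5,6,7,8,9,10}:2
  start at 0(o): 2
  start at 1(u): 2
sum over floor = 4

4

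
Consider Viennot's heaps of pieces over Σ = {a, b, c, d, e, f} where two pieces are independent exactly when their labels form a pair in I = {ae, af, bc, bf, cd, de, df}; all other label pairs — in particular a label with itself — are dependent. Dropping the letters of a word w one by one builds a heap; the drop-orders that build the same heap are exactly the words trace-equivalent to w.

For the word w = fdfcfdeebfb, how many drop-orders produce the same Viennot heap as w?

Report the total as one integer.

drop 0:f onto floor
drop 1:d onto floor
drop 2:f onto {0:f}
drop 3:c onto {2:f}
drop 4:f onto {3:c}
drop 5:d onto {1:d}
drop 6:e onto {4:f}
drop 7:e onto {6:e}
drop 8:b onto {5:d, 7:e}
drop 9:f onto {7:e}
drop 10:b onto {8:b}
ground layer = {0:f, 1:d}
drop-orders for the pieces not yet dropped (sum over which currently-grounded one goes next):
  1 to go: {9} 1  {10} 1
  2 to go: {8,10} 1  {9,10} 2
  3 to go: {5,8,10} 1  {8,9,10} 3
  4 to go: {1,5,8,10} 1  {5,8,9,10} 4  {7,8,9,10} 3
  5 to go: {1,5,8,9,10} 5  {5,7,8,9,10} 7  {6,7,8,9,10} 3
  6 to go: {1,5,7,8,9,10} 12  {4,6,7,8,9,10} 3  {5,6,7,8,9,10} 10
  7 to go: {1,5,6,7,8,9,10} 22  {3,4,6,7,8,9,10} 3  {4,5,6,7,8,9,10} 13
  8 to go: {1,4,5,6,7,8,9,10} 35  {2,3,4,6,7,8,9,10} 3  {3,4,5,6,7,8,9,10} 16
  9 to go: {0,2,3,4,6,7,8,9,10} 3  {1,3,4,5,6,7,8,9,10} 51  {2,3,4,5,6,7,8,9,10} 19
  if 0:f drops first: 70 orders
  if 1:d drops first: 22 orders
heap linearizations: 92

92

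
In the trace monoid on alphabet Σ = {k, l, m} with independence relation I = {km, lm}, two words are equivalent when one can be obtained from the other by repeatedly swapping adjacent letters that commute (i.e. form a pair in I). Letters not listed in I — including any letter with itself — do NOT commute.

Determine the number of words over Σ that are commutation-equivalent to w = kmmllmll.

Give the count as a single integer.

drop 0:k onto floor
drop 1:m onto floor
drop 2:m onto {1:m}
drop 3:l onto {0:k}
drop 4:l onto {3:l}
drop 5:m onto {2:m}
drop 6:l onto {4:l}
drop 7:l onto {6:l}
ground layer = {0:k, 1:m}
drop-orders for the pieces not yet dropped (sum over which currently-grounded one goes next):
  1 to go: {5} 1  {7} 1
  2 to go: {2,5} 1  {5,7} 2  {6,7} 1
  3 to go: {1,2,5} 1  {2,5,7} 3  {4,6,7} 1  {5,6,7} 3
  4 to go: {1,2,5,7} 4  {2,5,6,7} 6  {3,4,6,7} 1  {4,5,6,7} 4
  5 to go: {0,3,4,6,7} 1  {1,2,5,6,7} 10  {2,4,5,6,7} 10  {3,4,5,6,7} 5
  6 to go: {0,3,4,5,6,7} 6  {1,2,4,5,6,7} 20  {2,3,4,5,6,7} 15
  if 0:k drops first: 35 orders
  if 1:m drops first: 21 orders
heap linearizations: 56

56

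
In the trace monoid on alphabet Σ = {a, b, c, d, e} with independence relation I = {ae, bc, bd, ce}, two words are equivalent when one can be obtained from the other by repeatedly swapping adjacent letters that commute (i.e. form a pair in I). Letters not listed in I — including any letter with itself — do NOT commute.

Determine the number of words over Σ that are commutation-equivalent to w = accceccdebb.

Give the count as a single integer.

7

0(a) covers ∅
1(c) covers 0:a
2(c) covers 1:c
3(c) covers 2:c
4(e) covers ∅
5(c) covers 3:c
6(c) covers 5:c
7(d) covers 4:e, 6:c
8(e) covers 7:d
9(b) covers 8:e
10(b) covers 9:b
floor of heap: 0:a, 4:e
completions by unplaced set U, small U first (add the entries for U minus each lowest piece of U):
  |U|=1: {10}:1
  |U|=2: {9,10}:1
  |U|=3: {8,9,10}:1
  |U|=4: {7,8,9,10}:1
  |U|=5: {4,7,8,9,10}:1  {6,7,8,9,10}:1
  |U|=6: {4,6,7,8,9,10}:2  {5,6,7,8,9,10}:1
  |U|=7: {3,5,6,7,8,9,10}:1  {4,5,6,7,8,9,10}:3
  |U|=8: {2,3,5,6,7,8,9,10}:1  {3,4,5,6,7,8,9,10}:4
  |U|=9: {1,2,3,5,6,7,8,9,10}:1  {2,3,4,5,6,7,8,9,10}:5
  start at 0(a): 6
  start at 4(e): 1
sum over floor = 7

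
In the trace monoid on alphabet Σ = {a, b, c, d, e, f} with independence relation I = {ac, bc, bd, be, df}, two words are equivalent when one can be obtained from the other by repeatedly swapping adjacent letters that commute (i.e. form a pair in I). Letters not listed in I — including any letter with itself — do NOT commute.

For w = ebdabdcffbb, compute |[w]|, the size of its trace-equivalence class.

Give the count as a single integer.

#0=e has no predecessor
#1=b has no predecessor
#2=d depends on [0:e]
#3=a depends on [1:b, 2:d]
#4=b depends on [3:a]
#5=d depends on [3:a]
#6=c depends on [5:d]
#7=f depends on [4:b, 6:c]
#8=f depends on [7:f]
#9=b depends on [8:f]
#10=b depends on [9:b]
sources: [0:e, 1:b]
N(rest) = Σ N(rest − s) over sources s of rest; N(one piece) = 1:
  size 1 → [10]=1
  size 2 → [9,10]=1
  size 3 → [8,9,10]=1
  size 4 → [7,8,9,10]=1
  size 5 → [4,7,8,9,10]=1  [6,7,8,9,10]=1
  size 6 → [4,6,7,8,9,10]=2  [5,6,7,8,9,10]=1
  size 7 → [4,5,6,7,8,9,10]=3
  size 8 → [3,4,5,6,7,8,9,10]=3
  size 9 → [1,3,4,5,6,7,8,9,10]=3  [2,3,4,5,6,7,8,9,10]=3
  first=0(e) contributes 6
  first=1(b) contributes 3
|[w]| = 9

9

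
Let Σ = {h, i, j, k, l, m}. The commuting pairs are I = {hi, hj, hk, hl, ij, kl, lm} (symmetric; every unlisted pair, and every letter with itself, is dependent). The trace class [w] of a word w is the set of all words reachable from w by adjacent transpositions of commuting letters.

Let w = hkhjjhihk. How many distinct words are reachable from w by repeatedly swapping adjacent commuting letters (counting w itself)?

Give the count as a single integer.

#0=h has no predecessor
#1=k has no predecessor
#2=h depends on [0:h]
#3=j depends on [1:k]
#4=j depends on [3:j]
#5=h depends on [2:h]
#6=i depends on [1:k]
#7=h depends on [5:h]
#8=k depends on [4:j, 6:i]
sources: [0:h, 1:k]
N(rest) = Σ N(rest − s) over sources s of rest; N(one piece) = 1:
  size 1 → [7]=1  [8]=1
  size 2 → [4,8]=1  [5,7]=1  [6,8]=1  [7,8]=2
  size 3 → [2,5,7]=1  [3,4,8]=1  [4,6,8]=2  [4,7,8]=3  [5,7,8]=3  [6,7,8]=3
  size 4 → [0,2,5,7]=1  [2,5,7,8]=4  [3,4,6,8]=3  [3,4,7,8]=4  [4,5,7,8]=6  [4,6,7,8]=8  [5,6,7,8]=6
  size 5 → [0,2,5,7,8]=5  [1,3,4,6,8]=3  [2,4,5,7,8]=10  [2,5,6,7,8]=10  [3,4,5,7,8]=10  [3,4,6,7,8]=15  [4,5,6,7,8]=20
  size 6 → [0,2,4,5,7,8]=15  [0,2,5,6,7,8]=15  [1,3,4,6,7,8]=18  [2,3,4,5,7,8]=20  [2,4,5,6,7,8]=40  [3,4,5,6,7,8]=45
  size 7 → [0,2,3,4,5,7,8]=35  [0,2,4,5,6,7,8]=70  [1,3,4,5,6,7,8]=63  [2,3,4,5,6,7,8]=105
  first=0(h) contributes 168
  first=1(k) contributes 210
|[w]| = 378

378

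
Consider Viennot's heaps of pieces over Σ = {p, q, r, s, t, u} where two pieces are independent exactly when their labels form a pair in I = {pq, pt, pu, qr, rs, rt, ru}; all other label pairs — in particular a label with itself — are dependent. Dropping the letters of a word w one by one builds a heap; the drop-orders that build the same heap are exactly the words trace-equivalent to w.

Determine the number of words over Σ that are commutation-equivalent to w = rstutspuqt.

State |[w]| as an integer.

#0=r has no predecessor
#1=s has no predecessor
#2=t depends on [1:s]
#3=u depends on [2:t]
#4=t depends on [3:u]
#5=s depends on [4:t]
#6=p depends on [0:r, 5:s]
#7=u depends on [5:s]
#8=q depends on [7:u]
#9=t depends on [8:q]
sources: [0:r, 1:s]
N(rest) = Σ N(rest − s) over sources s of rest; N(one piece) = 1:
  size 1 → [6]=1  [9]=1
  size 2 → [0,6]=1  [6,9]=2  [8,9]=1
  size 3 → [0,6,9]=3  [6,8,9]=3  [7,8,9]=1
  size 4 → [0,6,8,9]=6  [6,7,8,9]=4
  size 5 → [0,6,7,8,9]=10  [5,6,7,8,9]=4
  size 6 → [0,5,6,7,8,9]=14  [4,5,6,7,8,9]=4
  size 7 → [0,4,5,6,7,8,9]=18  [3,4,5,6,7,8,9]=4
  size 8 → [0,3,4,5,6,7,8,9]=22  [2,3,4,5,6,7,8,9]=4
  first=0(r) contributes 4
  first=1(s) contributes 26
|[w]| = 30

30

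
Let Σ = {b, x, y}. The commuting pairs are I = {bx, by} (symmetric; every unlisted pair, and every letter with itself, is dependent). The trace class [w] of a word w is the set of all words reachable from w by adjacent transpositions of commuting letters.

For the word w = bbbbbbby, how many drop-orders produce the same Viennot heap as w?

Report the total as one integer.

piece 0:b — minimal
piece 1:b rests on {0:b}
piece 2:b rests on {1:b}
piece 3:b rests on {2:b}
piece 4:b rests on {3:b}
piece 5:b rests on {4:b}
piece 6:b rests on {5:b}
piece 7:y — minimal
minimal pieces: {0:b, 7:y}
ways to finish when only these pieces remain (= sum over removing one remaining piece with nothing left below it):
  1 left: {6}→1  {7}→1
  2 left: {5,6}→1  {6,7}→2
  3 left: {4,5,6}→1  {5,6,7}→3
  4 left: {3,4,5,6}→1  {4,5,6,7}→4
  5 left: {2,3,4,5,6}→1  {3,4,5,6,7}→5
  6 left: {1,2,3,4,5,6}→1  {2,3,4,5,6,7}→6
  placing 0:b first → 7 extensions
  placing 7:y first → 1 extensions
total linear extensions = 8

8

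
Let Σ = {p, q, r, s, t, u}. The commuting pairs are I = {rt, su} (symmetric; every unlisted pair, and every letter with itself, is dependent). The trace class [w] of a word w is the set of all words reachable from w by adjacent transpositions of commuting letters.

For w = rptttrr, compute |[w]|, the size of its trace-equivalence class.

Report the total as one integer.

10

piece 0:r — minimal
piece 1:p rests on {0:r}
piece 2:t rests on {1:p}
piece 3:t rests on {2:t}
piece 4:t rests on {3:t}
piece 5:r rests on {1:p}
piece 6:r rests on {5:r}
minimal pieces: {0:r}
ways to finish when only these pieces remain (= sum over removing one remaining piece with nothing left below it):
  1 left: {4}→1  {6}→1
  2 left: {3,4}→1  {4,6}→2  {5,6}→1
  3 left: {2,3,4}→1  {3,4,6}→3  {4,5,6}→3
  4 left: {2,3,4,6}→4  {3,4,5,6}→6
  5 left: {2,3,4,5,6}→10
  placing 0:r first → 10 extensions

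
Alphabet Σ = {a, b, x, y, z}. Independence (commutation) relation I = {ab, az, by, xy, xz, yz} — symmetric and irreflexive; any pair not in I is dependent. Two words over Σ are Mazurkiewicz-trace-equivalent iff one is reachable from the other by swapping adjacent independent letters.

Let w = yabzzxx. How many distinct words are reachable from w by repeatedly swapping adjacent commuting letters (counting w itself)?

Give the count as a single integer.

31

drop 0:y onto floor
drop 1:a onto {0:y}
drop 2:b onto floor
drop 3:z onto {2:b}
drop 4:z onto {3:z}
drop 5:x onto {1:a, 2:b}
drop 6:x onto {5:x}
ground layer = {0:y, 2:b}
drop-orders for the pieces not yet dropped (sum over which currently-grounded one goes next):
  1 to go: {4} 1  {6} 1
  2 to go: {3,4} 1  {4,6} 2  {5,6} 1
  3 to go: {1,5,6} 1  {3,4,6} 3  {4,5,6} 3
  4 to go: {0,1,5,6} 1  {1,4,5,6} 4  {3,4,5,6} 6
  5 to go: {0,1,4,5,6} 5  {1,3,4,5,6} 10  {2,3,4,5,6} 6
  if 0:y drops first: 16 orders
  if 2:b drops first: 15 orders
heap linearizations: 31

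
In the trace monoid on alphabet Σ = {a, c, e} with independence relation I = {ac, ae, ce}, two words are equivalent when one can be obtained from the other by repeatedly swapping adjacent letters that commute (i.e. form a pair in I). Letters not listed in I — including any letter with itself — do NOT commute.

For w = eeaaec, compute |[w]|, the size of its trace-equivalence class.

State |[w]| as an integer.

60

drop 0:e onto floor
drop 1:e onto {0:e}
drop 2:a onto floor
drop 3:a onto {2:a}
drop 4:e onto {1:e}
drop 5:c onto floor
ground layer = {0:e, 2:a, 5:c}
drop-orders for the pieces not yet dropped (sum over which currently-grounded one goes next):
  1 to go: {3} 1  {4} 1  {5} 1
  2 to go: {1,4} 1  {2,3} 1  {3,4} 2  {3,5} 2  {4,5} 2
  3 to go: {0,1,4} 1  {1,3,4} 3  {1,4,5} 3  {2,3,4} 3  {2,3,5} 3  {3,4,5} 6
  4 to go: {0,1,3,4} 4  {0,1,4,5} 4  {1,2,3,4} 6  {1,3,4,5} 12  {2,3,4,5} 12
  if 0:e drops first: 30 orders
  if 2:a drops first: 20 orders
  if 5:c drops first: 10 orders
heap linearizations: 60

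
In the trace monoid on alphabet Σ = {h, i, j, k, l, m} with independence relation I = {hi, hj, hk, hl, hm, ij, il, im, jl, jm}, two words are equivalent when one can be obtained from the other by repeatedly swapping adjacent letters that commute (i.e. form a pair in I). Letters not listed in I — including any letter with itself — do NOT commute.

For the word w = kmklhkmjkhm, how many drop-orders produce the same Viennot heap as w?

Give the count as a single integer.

drop 0:k onto floor
drop 1:m onto {0:k}
drop 2:k onto {1:m}
drop 3:l onto {2:k}
drop 4:h onto floor
drop 5:k onto {3:l}
drop 6:m onto {5:k}
drop 7:j onto {5:k}
drop 8:k onto {6:m, 7:j}
drop 9:h onto {4:h}
drop 10:m onto {8:k}
ground layer = {0:k, 4:h}
drop-orders for the pieces not yet dropped (sum over which currently-grounded one goes next):
  1 to go: {9} 1  {10} 1
  2 to go: {4,9} 1  {8,10} 1  {9,10} 2
  3 to go: {4,9,10} 3  {6,8,10} 1  {7,8,10} 1  {8,9,10} 3
  4 to go: {4,8,9,10} 6  {6,7,8,10} 2  {6,8,9,10} 4  {7,8,9,10} 4
  5 to go: {4,6,8,9,10} 10  {4,7,8,9,10} 10  {5,6,7,8,10} 2  {6,7,8,9,10} 10
  6 to go: {3,5,6,7,8,10} 2  {4,6,7,8,9,10} 30  {5,6,7,8,9,10} 12
  7 to go: {2,3,5,6,7,8,10} 2  {3,5,6,7,8,9,10} 14  {4,5,6,7,8,9,10} 42
  8 to go: {1,2,3,5,6,7,8,10} 2  {2,3,5,6,7,8,9,10} 16  {3,4,5,6,7,8,9,10} 56
  9 to go: {0,1,2,3,5,6,7,8,10} 2  {1,2,3,5,6,7,8,9,10} 18  {2,3,4,5,6,7,8,9,10} 72
  if 0:k drops first: 90 orders
  if 4:h drops first: 20 orders
heap linearizations: 110

110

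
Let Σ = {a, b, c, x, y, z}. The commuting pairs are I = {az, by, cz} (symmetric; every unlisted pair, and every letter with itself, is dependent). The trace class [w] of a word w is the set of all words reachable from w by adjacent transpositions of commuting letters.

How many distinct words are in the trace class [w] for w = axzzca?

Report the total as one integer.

6

0(a) covers ∅
1(x) covers 0:a
2(z) covers 1:x
3(z) covers 2:z
4(c) covers 1:x
5(a) covers 4:c
floor of heap: 0:a
completions by unplaced set U, small U first (add the entries for U minus each lowest piece of U):
  |U|=1: {3}:1  {5}:1
  |U|=2: {2,3}:1  {3,5}:2  {4,5}:1
  |U|=3: {2,3,5}:3  {3,4,5}:3
  |U|=4: {2,3,4,5}:6
  start at 0(a): 6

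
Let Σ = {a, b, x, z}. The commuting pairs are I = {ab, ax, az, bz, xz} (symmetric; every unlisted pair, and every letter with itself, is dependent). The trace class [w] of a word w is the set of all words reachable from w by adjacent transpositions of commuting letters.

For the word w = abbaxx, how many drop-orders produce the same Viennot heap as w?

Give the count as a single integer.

drop 0:a onto floor
drop 1:b onto floor
drop 2:b onto {1:b}
drop 3:a onto {0:a}
drop 4:x onto {2:b}
drop 5:x onto {4:x}
ground layer = {0:a, 1:b}
drop-orders for the pieces not yet dropped (sum over which currently-grounded one goes next):
  1 to go: {3} 1  {5} 1
  2 to go: {0,3} 1  {3,5} 2  {4,5} 1
  3 to go: {0,3,5} 3  {2,4,5} 1  {3,4,5} 3
  4 to go: {0,3,4,5} 6  {1,2,4,5} 1  {2,3,4,5} 4
  if 0:a drops first: 5 orders
  if 1:b drops first: 10 orders
heap linearizations: 15

15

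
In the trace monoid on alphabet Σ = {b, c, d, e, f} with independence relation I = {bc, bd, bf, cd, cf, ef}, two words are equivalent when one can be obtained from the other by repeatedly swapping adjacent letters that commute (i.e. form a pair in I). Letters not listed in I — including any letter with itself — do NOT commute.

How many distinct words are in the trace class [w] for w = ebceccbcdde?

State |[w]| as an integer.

120

piece 0:e — minimal
piece 1:b rests on {0:e}
piece 2:c rests on {0:e}
piece 3:e rests on {1:b, 2:c}
piece 4:c rests on {3:e}
piece 5:c rests on {4:c}
piece 6:b rests on {3:e}
piece 7:c rests on {5:c}
piece 8:d rests on {3:e}
piece 9:d rests on {8:d}
piece 10:e rests on {6:b, 7:c, 9:d}
minimal pieces: {0:e}
ways to finish when only these pieces remain (= sum over removing one remaining piece with nothing left below it):
  1 left: {10}→1
  2 left: {6,10}→1  {7,10}→1  {9,10}→1
  3 left: {5,7,10}→1  {6,7,10}→2  {6,9,10}→2  {7,9,10}→2  {8,9,10}→1
  4 left: {4,5,7,10}→1  {5,6,7,10}→3  {5,7,9,10}→3  {6,7,9,10}→6  {6,8,9,10}→3  {7,8,9,10}→3
  5 left: {4,5,6,7,10}→4  {4,5,7,9,10}→4  {5,6,7,9,10}→12  {5,7,8,9,10}→6  {6,7,8,9,10}→12
  6 left: {4,5,6,7,9,10}→20  {4,5,7,8,9,10}→10  {5,6,7,8,9,10}→30
  7 left: {4,5,6,7,8,9,10}→60
  8 left: {3,4,5,6,7,8,9,10}→60
  9 left: {1,3,4,5,6,7,8,9,10}→60  {2,3,4,5,6,7,8,9,10}→60
  placing 0:e first → 120 extensions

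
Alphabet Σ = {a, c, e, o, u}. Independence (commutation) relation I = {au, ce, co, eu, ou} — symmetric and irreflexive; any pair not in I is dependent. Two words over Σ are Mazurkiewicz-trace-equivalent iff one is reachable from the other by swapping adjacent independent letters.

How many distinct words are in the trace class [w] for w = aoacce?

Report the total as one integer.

0(a) covers ∅
1(o) covers 0:a
2(a) covers 1:o
3(c) covers 2:a
4(c) covers 3:c
5(e) covers 2:a
floor of heap: 0:a
completions by unplaced set U, small U first (add the entries for U minus each lowest piece of U):
  |U|=1: {4}:1  {5}:1
  |U|=2: {3,4}:1  {4,5}:2
  |U|=3: {3,4,5}:3
  |U|=4: {2,3,4,5}:3
  start at 0(a): 3

3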